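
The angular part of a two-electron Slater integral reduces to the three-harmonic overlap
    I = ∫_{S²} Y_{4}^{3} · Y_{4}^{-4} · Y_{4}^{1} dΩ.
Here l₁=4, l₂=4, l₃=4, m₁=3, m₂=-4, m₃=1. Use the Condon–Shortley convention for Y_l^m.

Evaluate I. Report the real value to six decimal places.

Rules hold: Σm=0, L=12 even, 0≤4≤8.
N = 9·9·9 = 729
Δ = 4!·4!·4!/13! = 1/450450
Racah Σ t=0..4: t=0:+1/13824 t=1:−1/216 t=2:+1/64 t=3:−1/216 t=4:+1/13824 = 5/768
⇒ 3j(4 4 4; 0 0 0)² = 18/1001, sgn +1
Racah Σ t=0..0: t=0:+1/3456 = 1/3456
⇒ 3j(4 4 4; 3 -4 1)² = 35/1287, sgn -1
4πI² = N·(3j₀)²·(3jₘ)² = 7290/20449
I = -1·√(0.356497/4π) = -0.16843130

-0.168431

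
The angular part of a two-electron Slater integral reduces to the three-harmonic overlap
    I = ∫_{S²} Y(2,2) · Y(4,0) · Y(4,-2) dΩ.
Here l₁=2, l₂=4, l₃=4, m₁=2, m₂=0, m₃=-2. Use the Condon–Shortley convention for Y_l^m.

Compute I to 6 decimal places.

-0.190365

m-sum 0 ✓  L=10 even ✓  2≤4≤6 ✓
Π(2lᵢ+1) = 5×9×9 = 405
triangle coeff Δ(2,4,4) = 1/13860
Σ_t [0,2]: t=0:+1/192 t=1:−1/36 t=2:+1/192 = -5/288
(3j)²=20/693 [(2 4 4; 0 0 0)], sign=-1
Σ_t [0,0]: t=0:+1/192 = 1/192
(3j)²=3/77 [(2 4 4; 2 0 -2)], sign=+1
⇒ 4πI² = 2700/5929
I = (-1)√(2700/5929/(4π)) = -0.19036462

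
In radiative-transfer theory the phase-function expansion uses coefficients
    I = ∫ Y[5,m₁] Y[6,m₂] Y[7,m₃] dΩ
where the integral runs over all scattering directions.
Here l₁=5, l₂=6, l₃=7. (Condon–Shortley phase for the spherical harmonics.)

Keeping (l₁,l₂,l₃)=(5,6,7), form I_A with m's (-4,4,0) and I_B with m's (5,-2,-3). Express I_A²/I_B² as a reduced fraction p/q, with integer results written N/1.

289/350

Shared (l₁,l₂,l₃)=(5,6,7): N and (l;000)² cancel in I_A²/I_B².
A: Δ = 4!·6!·8!/19! = 1/174594420; Racah Σ t=3..4: t=3:−1/21772800 t=4:+1/4147200 = 17/87091200; ⇒ 3j(5 6 7; -4 4 0)² = 119/8151, sgn -1
B: Δ = 4!·6!·8!/19! = 1/174594420; Racah Σ t=0..0: t=0:+1/9953280 = 1/9953280; ⇒ 3j(5 6 7; 5 -2 -3)² = 2450/138567, sgn +1
I_A²/I_B² = (119/8151)/(2450/138567) = 289/350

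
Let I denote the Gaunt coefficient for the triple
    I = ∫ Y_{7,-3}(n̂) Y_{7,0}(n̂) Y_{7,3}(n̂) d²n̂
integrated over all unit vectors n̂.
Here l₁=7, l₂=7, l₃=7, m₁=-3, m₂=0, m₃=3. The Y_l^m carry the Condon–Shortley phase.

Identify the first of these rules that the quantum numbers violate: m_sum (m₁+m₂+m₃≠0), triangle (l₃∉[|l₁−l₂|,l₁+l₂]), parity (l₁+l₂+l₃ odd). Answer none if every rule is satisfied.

m₁+m₂+m₃ = -3 + 0 + 3 = 0  ✓
triangle: |7−7|=0 ≤ l₃=7 ≤ 7+7=14  ✓
parity: l₁+l₂+l₃ = 21 is odd  ✗

parity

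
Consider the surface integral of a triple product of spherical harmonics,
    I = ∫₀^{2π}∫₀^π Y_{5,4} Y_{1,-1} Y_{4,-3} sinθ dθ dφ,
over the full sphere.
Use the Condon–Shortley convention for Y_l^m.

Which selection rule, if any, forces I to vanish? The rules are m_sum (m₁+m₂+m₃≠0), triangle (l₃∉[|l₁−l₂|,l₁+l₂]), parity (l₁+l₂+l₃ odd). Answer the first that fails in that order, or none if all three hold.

none

azimuthal sum: 4 − 1 − 3 = 0  ✓
4 ≤ 4 ≤ 6 (triangle on l)  ✓
L = 5 + 1 + 4 = 10 (even)  ✓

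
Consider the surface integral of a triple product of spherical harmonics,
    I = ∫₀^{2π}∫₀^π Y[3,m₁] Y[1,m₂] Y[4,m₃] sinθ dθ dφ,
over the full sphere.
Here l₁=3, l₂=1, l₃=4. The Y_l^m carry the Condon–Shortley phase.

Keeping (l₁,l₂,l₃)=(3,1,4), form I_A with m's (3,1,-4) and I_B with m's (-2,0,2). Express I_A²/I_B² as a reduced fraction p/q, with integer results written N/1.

7/3

Shared (l₁,l₂,l₃)=(3,1,4): N and (l;000)² cancel in I_A²/I_B².
A: Δ = 0!·6!·2!/9! = 1/252; Racah Σ t=0..0: t=0:+1/1440 = 1/1440; ⇒ 3j(3 1 4; 3 1 -4)² = 1/9, sgn +1
B: Δ = 0!·6!·2!/9! = 1/252; Racah Σ t=0..0: t=0:+1/120 = 1/120; ⇒ 3j(3 1 4; -2 0 2)² = 1/21, sgn +1
I_A²/I_B² = (1/9)/(1/21) = 7/3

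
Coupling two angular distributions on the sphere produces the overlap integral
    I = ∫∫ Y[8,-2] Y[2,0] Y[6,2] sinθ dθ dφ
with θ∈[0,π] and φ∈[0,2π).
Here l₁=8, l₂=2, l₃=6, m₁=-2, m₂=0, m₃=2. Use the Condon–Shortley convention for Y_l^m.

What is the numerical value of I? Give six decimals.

0.220478

m-sum 0 ✓  L=16 even ✓  6≤6≤10 ✓
Π(2lᵢ+1) = 17×5×13 = 1105
triangle coeff Δ(8,2,6) = 1/30940
Σ_t [2,2]: t=2:+1/2073600 = 1/2073600
(3j)²=28/1105 [(8 2 6; 0 0 0)], sign=+1
Σ_t [2,2]: t=2:+1/3870720 = 1/3870720
(3j)²=135/6188 [(8 2 6; -2 0 2)], sign=+1
⇒ 4πI² = 135/221
I = (+1)√(135/221/(4π)) = 0.22047828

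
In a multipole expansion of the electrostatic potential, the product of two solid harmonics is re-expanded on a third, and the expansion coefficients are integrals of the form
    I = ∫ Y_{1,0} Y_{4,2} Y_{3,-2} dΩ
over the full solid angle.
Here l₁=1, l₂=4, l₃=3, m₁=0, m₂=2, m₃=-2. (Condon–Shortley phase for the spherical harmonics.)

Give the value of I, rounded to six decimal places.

Checks pass: Σm=0; 8 even; l₃=3∈[3,5].
(2·1+1)(2·4+1)(2·3+1) = 189
Δ: 2! 0! 6! / 9! → 1/252
sum: t=1:−1/36 = -1/36
3j²(1 4 3; 0 0 0) = Δ·Π!·Σ² = 4/63  (sign +1)
sum: t=1:−1/120 = -1/120
3j²(1 4 3; 0 2 -2) = Δ·Π!·Σ² = 1/21  (sign +1)
combine: 4πI² = 189·4/63·1/21 = 4/7
take √, sign +1: I = 0.21324362

0.213244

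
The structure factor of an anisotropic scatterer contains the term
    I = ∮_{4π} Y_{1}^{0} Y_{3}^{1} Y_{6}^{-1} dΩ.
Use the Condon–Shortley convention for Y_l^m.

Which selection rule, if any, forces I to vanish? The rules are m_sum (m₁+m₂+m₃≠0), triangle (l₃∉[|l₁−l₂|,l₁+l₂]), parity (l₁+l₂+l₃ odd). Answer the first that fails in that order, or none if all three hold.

azimuthal sum: 0 + 1 − 1 = 0  ✓
2 ≤ 6 ≤ 4 (triangle on l)  ✗
L = 1 + 3 + 6 = 10 (even)

triangle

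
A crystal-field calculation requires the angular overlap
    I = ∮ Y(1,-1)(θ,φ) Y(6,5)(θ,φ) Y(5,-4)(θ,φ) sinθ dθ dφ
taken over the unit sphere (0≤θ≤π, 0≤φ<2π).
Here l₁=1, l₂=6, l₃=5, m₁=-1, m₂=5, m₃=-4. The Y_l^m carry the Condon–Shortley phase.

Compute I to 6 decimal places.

Rules hold: Σm=0, L=12 even, 5≤5≤7.
N = 3·13·11 = 429
Δ = 2!·0!·10!/13! = 1/858
Racah Σ t=1..1: t=1:−1/14400 = -1/14400
⇒ 3j(1 6 5; 0 0 0)² = 6/143, sgn +1
Racah Σ t=2..2: t=2:+1/725760 = 1/725760
⇒ 3j(1 6 5; -1 5 -4)² = 5/78, sgn -1
4πI² = N·(3j₀)²·(3jₘ)² = 15/13
I = -1·√(1.15385/4π) = -0.30301841

-0.303018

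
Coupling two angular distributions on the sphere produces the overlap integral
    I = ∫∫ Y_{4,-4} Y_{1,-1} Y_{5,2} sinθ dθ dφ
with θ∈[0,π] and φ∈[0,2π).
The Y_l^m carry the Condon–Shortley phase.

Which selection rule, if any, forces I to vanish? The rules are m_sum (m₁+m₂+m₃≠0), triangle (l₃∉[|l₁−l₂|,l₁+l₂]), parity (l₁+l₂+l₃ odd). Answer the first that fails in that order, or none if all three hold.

m_sum

m₁+m₂+m₃ = -4 − 1 + 2 = -3  ✗
triangle: |4−1|=3 ≤ l₃=5 ≤ 4+1=5
parity: l₁+l₂+l₃ = 10 is even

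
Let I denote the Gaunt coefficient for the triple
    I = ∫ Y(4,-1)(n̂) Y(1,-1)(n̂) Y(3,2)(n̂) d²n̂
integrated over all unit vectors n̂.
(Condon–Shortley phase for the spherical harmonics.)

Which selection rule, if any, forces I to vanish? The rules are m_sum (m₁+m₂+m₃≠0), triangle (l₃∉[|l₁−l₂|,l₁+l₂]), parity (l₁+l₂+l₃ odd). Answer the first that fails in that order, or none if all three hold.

none

m₁+m₂+m₃ = -1 − 1 + 2 = 0  ✓
triangle: |4−1|=3 ≤ l₃=3 ≤ 4+1=5  ✓
parity: l₁+l₂+l₃ = 8 is even  ✓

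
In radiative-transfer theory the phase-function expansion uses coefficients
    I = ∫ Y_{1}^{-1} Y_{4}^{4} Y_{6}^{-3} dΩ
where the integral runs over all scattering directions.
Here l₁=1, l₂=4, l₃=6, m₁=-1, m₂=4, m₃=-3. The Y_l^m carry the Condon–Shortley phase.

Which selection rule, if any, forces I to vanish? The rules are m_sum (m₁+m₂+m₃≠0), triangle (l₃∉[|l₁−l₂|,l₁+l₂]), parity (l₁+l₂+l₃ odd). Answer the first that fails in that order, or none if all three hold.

Σmᵢ = 0  ✓
l₃∈[|l₁−l₂|,l₁+l₂]=[3,5], have l₃=6  ✗
Σlᵢ = 11 ⇒ odd

triangle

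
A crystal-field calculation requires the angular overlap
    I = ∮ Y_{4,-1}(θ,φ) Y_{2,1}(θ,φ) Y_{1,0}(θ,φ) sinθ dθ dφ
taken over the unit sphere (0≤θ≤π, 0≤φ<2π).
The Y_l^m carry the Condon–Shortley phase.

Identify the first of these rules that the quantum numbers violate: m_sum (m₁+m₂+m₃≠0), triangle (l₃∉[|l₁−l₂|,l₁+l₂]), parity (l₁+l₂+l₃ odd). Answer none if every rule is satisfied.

triangle

azimuthal sum: -1 + 1 + 0 = 0  ✓
2 ≤ 1 ≤ 6 (triangle on l)  ✗
L = 4 + 2 + 1 = 7 (odd)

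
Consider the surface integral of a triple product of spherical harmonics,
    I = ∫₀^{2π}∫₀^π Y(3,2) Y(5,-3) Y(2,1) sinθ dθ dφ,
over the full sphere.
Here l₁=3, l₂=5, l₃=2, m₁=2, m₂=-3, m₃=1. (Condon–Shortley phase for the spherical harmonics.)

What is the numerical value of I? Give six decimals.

Checks pass: Σm=0; 10 even; l₃=2∈[2,8].
(2·3+1)(2·5+1)(2·2+1) = 385
Δ: 6! 0! 4! / 11! → 1/2310
sum: t=3:−1/144 = -1/144
3j²(3 5 2; 0 0 0) = Δ·Π!·Σ² = 10/231  (sign -1)
sum: t=1:−1/720 = -1/720
3j²(3 5 2; 2 -3 1) = Δ·Π!·Σ² = 8/165  (sign +1)
combine: 4πI² = 385·10/231·8/165 = 80/99
take √, sign -1: I = -0.25358436

-0.253584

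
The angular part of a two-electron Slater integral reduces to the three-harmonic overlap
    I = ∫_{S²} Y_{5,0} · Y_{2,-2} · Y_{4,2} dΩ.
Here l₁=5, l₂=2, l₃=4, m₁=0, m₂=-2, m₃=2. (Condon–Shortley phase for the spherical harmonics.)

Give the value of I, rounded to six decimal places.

0.000000

l₁+l₂+l₃=11 is odd: 3j(l;000)=0 ⇒ I=0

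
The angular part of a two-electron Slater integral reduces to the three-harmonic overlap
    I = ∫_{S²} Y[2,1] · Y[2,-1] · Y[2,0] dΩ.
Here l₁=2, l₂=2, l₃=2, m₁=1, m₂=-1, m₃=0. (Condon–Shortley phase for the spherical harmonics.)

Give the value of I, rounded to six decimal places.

-0.090112

Checks pass: Σm=0; 6 even; l₃=2∈[0,4].
(2·2+1)(2·2+1)(2·2+1) = 125
Δ: 2! 2! 2! / 7! → 1/630
sum: t=0:+1/8 t=1:−1/1 t=2:+1/8 = -3/4
3j²(2 2 2; 0 0 0) = Δ·Π!·Σ² = 2/35  (sign -1)
sum: t=0:+1/2 t=1:−1/4 = 1/4
3j²(2 2 2; 1 -1 0) = Δ·Π!·Σ² = 1/70  (sign +1)
combine: 4πI² = 125·2/35·1/70 = 5/49
take √, sign -1: I = -0.09011188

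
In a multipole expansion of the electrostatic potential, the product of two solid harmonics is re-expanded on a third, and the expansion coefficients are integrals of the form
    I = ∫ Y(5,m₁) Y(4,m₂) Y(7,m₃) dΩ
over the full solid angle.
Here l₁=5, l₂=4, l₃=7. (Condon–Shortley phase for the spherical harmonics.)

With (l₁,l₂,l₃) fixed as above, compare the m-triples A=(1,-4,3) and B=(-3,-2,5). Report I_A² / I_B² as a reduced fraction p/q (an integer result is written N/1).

29400/30899

Shared (l₁,l₂,l₃)=(5,4,7): N and (l;000)² cancel in I_A²/I_B².
A: Δ = 2!·8!·6!/17! = 1/6126120; Racah Σ t=0..0: t=0:+1/829440 = 1/829440; ⇒ 3j(5 4 7; 1 -4 3)² = 35/2431, sgn +1
B: Δ = 2!·8!·6!/17! = 1/6126120; Racah Σ t=0..2: t=0:+1/3870720 t=1:−1/604800 t=2:+1/2073600 = -53/58060800; ⇒ 3j(5 4 7; -3 -2 5)² = 2809/185640, sgn -1
I_A²/I_B² = (35/2431)/(2809/185640) = 29400/30899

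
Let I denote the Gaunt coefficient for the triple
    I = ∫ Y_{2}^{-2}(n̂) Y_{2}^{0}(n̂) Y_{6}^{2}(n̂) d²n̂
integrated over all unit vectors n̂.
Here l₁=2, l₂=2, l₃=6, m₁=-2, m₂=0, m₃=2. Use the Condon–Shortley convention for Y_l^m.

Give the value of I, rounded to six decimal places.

|2−2|≤6≤2+2 violated ⇒ I = 0

0.000000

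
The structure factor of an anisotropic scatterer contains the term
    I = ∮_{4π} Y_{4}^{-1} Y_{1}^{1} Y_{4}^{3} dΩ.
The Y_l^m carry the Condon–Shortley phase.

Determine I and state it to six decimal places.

0.000000

Σmᵢ = 3 ≠ 0, so the φ-integral vanishes; I = 0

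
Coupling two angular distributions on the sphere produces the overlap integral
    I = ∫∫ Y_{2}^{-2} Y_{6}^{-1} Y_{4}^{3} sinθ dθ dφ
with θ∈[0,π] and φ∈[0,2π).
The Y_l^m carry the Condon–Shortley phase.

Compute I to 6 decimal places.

-0.035563

m-sum 0 ✓  L=12 even ✓  4≤4≤8 ✓
Π(2lᵢ+1) = 5×13×9 = 585
triangle coeff Δ(2,6,4) = 1/6435
Σ_t [2,2]: t=2:+1/2304 = 1/2304
(3j)²=5/143 [(2 6 4; 0 0 0)], sign=+1
Σ_t [4,4]: t=4:+1/120960 = 1/120960
(3j)²=1/1287 [(2 6 4; -2 -1 3)], sign=-1
⇒ 4πI² = 25/1573
I = (-1)√(25/1573/(4π)) = -0.03556319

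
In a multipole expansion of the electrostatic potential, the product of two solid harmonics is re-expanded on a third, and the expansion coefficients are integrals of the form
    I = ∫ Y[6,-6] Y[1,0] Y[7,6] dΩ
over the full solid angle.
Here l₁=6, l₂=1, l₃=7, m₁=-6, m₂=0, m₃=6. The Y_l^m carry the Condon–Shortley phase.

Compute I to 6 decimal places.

Rules hold: Σm=0, L=14 even, 5≤7≤7.
N = 13·3·15 = 585
Δ = 0!·12!·2!/15! = 1/1365
Racah Σ t=0..0: t=0:+1/518400 = 1/518400
⇒ 3j(6 1 7; 0 0 0)² = 7/195, sgn -1
Racah Σ t=0..0: t=0:+1/479001600 = 1/479001600
⇒ 3j(6 1 7; -6 0 6)² = 1/105, sgn -1
4πI² = N·(3j₀)²·(3jₘ)² = 1/5
I = +1·√(0.2/4π) = 0.12615663

0.126157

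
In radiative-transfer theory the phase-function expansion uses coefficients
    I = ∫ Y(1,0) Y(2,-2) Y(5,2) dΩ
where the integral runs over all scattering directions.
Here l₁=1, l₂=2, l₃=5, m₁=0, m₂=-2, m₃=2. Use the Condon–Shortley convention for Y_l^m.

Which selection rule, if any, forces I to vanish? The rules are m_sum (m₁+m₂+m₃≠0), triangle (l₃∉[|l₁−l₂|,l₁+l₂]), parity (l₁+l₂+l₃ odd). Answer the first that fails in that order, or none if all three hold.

m₁+m₂+m₃ = 0 − 2 + 2 = 0  ✓
triangle: |1−2|=1 ≤ l₃=5 ≤ 1+2=3  ✗
parity: l₁+l₂+l₃ = 8 is even

triangle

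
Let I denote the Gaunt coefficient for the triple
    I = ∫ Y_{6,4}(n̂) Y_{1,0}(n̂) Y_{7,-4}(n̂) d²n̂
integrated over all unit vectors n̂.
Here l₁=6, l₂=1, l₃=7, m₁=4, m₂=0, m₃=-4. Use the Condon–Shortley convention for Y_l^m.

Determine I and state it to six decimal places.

m-sum 0 ✓  L=14 even ✓  5≤7≤7 ✓
Π(2lᵢ+1) = 13×3×15 = 585
triangle coeff Δ(6,1,7) = 1/1365
Σ_t [0,0]: t=0:+1/518400 = 1/518400
(3j)²=7/195 [(6 1 7; 0 0 0)], sign=-1
Σ_t [0,0]: t=0:+1/7257600 = 1/7257600
(3j)²=11/455 [(6 1 7; 4 0 -4)], sign=-1
⇒ 4πI² = 33/65
I = (+1)√(33/65/(4π)) = 0.20099968

0.201000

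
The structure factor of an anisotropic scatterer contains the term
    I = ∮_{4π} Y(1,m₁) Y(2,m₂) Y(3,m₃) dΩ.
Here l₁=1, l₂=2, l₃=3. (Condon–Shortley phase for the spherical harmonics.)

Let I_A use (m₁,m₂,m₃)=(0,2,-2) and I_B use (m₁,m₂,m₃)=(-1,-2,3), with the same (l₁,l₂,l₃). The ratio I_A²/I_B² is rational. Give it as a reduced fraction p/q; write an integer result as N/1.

1/3

Same 1,2,3: normalisation and zero-m 3j drop out of the ratio.
A: Δ: 0! 2! 4! / 7! → 1/105; sum: t=0:+1/24 = 1/24; 3j²(1 2 3; 0 2 -2) = Δ·Π!·Σ² = 1/21  (sign -1)
B: Δ: 0! 2! 4! / 7! → 1/105; sum: t=0:+1/48 = 1/48; 3j²(1 2 3; -1 -2 3) = Δ·Π!·Σ² = 1/7  (sign +1)
I_A²/I_B² = (1/21)/(1/7) = 1/3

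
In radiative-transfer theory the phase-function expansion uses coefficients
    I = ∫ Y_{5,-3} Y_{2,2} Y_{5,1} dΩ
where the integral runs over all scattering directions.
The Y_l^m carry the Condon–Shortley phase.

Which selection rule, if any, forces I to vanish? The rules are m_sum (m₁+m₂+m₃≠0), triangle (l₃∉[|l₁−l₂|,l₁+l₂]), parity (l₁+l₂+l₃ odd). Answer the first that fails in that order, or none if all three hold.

m₁+m₂+m₃ = -3 + 2 + 1 = 0  ✓
triangle: |5−2|=3 ≤ l₃=5 ≤ 5+2=7  ✓
parity: l₁+l₂+l₃ = 12 is even  ✓

none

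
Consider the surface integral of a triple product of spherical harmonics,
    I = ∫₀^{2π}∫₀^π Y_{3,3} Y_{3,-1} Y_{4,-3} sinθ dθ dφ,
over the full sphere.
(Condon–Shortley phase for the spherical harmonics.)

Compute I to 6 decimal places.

0.000000

m-sum = 3 − 1 − 3 = -1 ≠ 0 ⇒ I = 0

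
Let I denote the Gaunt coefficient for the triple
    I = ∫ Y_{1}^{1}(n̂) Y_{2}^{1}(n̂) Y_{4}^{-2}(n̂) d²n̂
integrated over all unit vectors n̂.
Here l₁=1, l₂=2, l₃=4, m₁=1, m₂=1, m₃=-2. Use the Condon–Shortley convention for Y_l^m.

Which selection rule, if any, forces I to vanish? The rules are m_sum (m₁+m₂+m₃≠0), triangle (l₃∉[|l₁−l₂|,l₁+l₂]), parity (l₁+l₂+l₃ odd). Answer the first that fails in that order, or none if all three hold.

triangle

azimuthal sum: 1 + 1 − 2 = 0  ✓
1 ≤ 4 ≤ 3 (triangle on l)  ✗
L = 1 + 2 + 4 = 7 (odd)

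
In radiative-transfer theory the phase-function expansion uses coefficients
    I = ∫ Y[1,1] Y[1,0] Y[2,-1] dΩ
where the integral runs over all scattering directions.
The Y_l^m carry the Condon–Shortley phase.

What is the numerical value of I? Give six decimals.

-0.218510

Checks pass: Σm=0; 4 even; l₃=2∈[0,2].
(2·1+1)(2·1+1)(2·2+1) = 45
Δ: 0! 2! 2! / 5! → 1/30
sum: t=0:+1/1 = 1/1
3j²(1 1 2; 0 0 0) = Δ·Π!·Σ² = 2/15  (sign +1)
sum: t=0:+1/2 = 1/2
3j²(1 1 2; 1 0 -1) = Δ·Π!·Σ² = 1/10  (sign -1)
combine: 4πI² = 45·2/15·1/10 = 3/5
take √, sign -1: I = -0.21850969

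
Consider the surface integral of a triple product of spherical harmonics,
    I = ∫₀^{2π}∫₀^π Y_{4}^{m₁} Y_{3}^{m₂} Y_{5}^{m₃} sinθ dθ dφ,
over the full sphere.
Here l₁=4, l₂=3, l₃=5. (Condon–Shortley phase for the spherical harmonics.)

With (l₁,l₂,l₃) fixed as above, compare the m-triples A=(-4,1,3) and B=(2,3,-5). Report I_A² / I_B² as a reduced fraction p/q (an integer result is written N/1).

112/75

l's match ⇒ only the (l;m) 3-j factors differ between A and B.
A: triangle coeff Δ(4,3,5) = 1/180180; Σ_t [2,2]: t=2:+1/5760 = 1/5760; (3j)²=56/2145 [(4 3 5; -4 1 3)], sign=+1
B: triangle coeff Δ(4,3,5) = 1/180180; Σ_t [2,2]: t=2:+1/34560 = 1/34560; (3j)²=5/286 [(4 3 5; 2 3 -5)], sign=+1
I_A²/I_B² = (56/2145)/(5/286) = 112/75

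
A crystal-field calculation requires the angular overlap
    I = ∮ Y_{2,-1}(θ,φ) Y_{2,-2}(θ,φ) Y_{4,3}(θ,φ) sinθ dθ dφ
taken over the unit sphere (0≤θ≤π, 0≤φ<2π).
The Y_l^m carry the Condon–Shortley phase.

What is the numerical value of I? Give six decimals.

-0.238414

Checks pass: Σm=0; 8 even; l₃=4∈[0,4].
(2·2+1)(2·2+1)(2·4+1) = 225
Δ: 0! 4! 4! / 9! → 1/630
sum: t=0:+1/16 = 1/16
3j²(2 2 4; 0 0 0) = Δ·Π!·Σ² = 2/35  (sign +1)
sum: t=0:+1/144 = 1/144
3j²(2 2 4; -1 -2 3) = Δ·Π!·Σ² = 1/18  (sign -1)
combine: 4πI² = 225·2/35·1/18 = 5/7
take √, sign -1: I = -0.23841361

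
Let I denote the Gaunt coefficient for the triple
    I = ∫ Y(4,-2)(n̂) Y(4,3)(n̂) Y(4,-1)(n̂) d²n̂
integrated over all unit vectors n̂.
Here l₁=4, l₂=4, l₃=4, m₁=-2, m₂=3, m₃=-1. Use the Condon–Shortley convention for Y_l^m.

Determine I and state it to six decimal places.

-0.063661

Checks pass: Σm=0; 12 even; l₃=4∈[0,8].
(2·4+1)(2·4+1)(2·4+1) = 729
Δ: 4! 4! 4! / 13! → 1/450450
sum: t=0:+1/13824 t=1:−1/216 t=2:+1/64 t=3:−1/216 t=4:+1/13824 = 5/768
3j²(4 4 4; 0 0 0) = Δ·Π!·Σ² = 18/1001  (sign +1)
sum: t=3:−1/864 t=4:+1/576 = 1/1728
3j²(4 4 4; -2 3 -1) = Δ·Π!·Σ² = 5/1287  (sign -1)
combine: 4πI² = 729·18/1001·5/1287 = 7290/143143
take √, sign -1: I = -0.06366105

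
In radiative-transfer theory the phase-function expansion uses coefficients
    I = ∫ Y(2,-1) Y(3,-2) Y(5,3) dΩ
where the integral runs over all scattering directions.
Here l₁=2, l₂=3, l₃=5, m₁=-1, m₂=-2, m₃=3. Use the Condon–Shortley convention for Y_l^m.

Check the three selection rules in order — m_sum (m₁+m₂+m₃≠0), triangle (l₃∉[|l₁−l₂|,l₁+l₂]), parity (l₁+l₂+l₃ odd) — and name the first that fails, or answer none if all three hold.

none

Σmᵢ = 0  ✓
l₃∈[|l₁−l₂|,l₁+l₂]=[1,5], have l₃=5  ✓
Σlᵢ = 10 ⇒ even  ✓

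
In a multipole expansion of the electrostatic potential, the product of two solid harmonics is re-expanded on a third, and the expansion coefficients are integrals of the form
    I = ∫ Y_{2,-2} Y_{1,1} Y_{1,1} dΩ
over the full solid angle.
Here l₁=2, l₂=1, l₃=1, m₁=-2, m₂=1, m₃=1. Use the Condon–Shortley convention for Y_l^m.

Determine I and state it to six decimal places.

Checks pass: Σm=0; 4 even; l₃=1∈[1,3].
(2·2+1)(2·1+1)(2·1+1) = 45
Δ: 2! 2! 0! / 5! → 1/30
sum: t=1:−1/1 = -1/1
3j²(2 1 1; 0 0 0) = Δ·Π!·Σ² = 2/15  (sign +1)
sum: t=2:+1/4 = 1/4
3j²(2 1 1; -2 1 1) = Δ·Π!·Σ² = 1/5  (sign +1)
combine: 4πI² = 45·2/15·1/5 = 6/5
take √, sign +1: I = 0.30901936

0.309019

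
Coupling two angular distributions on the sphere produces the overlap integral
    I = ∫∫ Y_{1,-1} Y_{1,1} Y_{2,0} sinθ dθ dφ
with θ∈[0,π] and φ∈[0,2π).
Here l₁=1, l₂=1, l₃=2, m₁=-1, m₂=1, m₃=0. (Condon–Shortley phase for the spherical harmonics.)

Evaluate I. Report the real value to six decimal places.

0.126157

m-sum 0 ✓  L=4 even ✓  0≤2≤2 ✓
Π(2lᵢ+1) = 3×3×5 = 45
triangle coeff Δ(1,1,2) = 1/30
Σ_t [0,0]: t=0:+1/1 = 1/1
(3j)²=2/15 [(1 1 2; 0 0 0)], sign=+1
Σ_t [0,0]: t=0:+1/4 = 1/4
(3j)²=1/30 [(1 1 2; -1 1 0)], sign=+1
⇒ 4πI² = 1/5
I = (+1)√(1/5/(4π)) = 0.12615663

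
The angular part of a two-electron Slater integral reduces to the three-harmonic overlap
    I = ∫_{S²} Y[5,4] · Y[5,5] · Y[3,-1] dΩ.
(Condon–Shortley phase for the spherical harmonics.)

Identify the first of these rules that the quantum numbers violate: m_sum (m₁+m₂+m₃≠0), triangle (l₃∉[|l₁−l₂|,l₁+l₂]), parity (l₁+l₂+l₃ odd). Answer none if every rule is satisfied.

m₁+m₂+m₃ = 4 + 5 − 1 = 8  ✗
triangle: |5−5|=0 ≤ l₃=3 ≤ 5+5=10
parity: l₁+l₂+l₃ = 13 is odd

m_sum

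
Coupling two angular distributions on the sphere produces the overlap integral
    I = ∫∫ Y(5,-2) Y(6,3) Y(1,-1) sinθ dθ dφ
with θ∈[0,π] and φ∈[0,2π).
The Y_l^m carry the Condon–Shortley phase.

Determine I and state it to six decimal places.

m-sum 0 ✓  L=12 even ✓  1≤1≤11 ✓
Π(2lᵢ+1) = 11×13×3 = 429
triangle coeff Δ(5,6,1) = 1/858
Σ_t [5,5]: t=5:−1/14400 = -1/14400
(3j)²=6/143 [(5 6 1; 0 0 0)], sign=+1
Σ_t [7,7]: t=7:−1/60480 = -1/60480
(3j)²=6/143 [(5 6 1; -2 3 -1)], sign=-1
⇒ 4πI² = 108/143
I = (-1)√(108/143/(4π)) = -0.24515397

-0.245154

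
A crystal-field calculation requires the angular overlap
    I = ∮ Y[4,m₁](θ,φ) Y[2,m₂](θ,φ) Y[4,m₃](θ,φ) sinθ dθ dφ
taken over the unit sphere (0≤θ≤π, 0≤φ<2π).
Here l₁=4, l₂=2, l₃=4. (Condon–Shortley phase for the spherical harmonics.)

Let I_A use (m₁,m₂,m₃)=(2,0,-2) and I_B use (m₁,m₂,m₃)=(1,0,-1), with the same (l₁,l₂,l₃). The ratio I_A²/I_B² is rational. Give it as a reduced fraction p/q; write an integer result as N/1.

l's match ⇒ only the (l;m) 3-j factors differ between A and B.
A: triangle coeff Δ(4,2,4) = 1/13860; Σ_t [0,2]: t=0:+1/192 t=1:−1/120 t=2:+1/2880 = -1/360; (3j)²=16/3465 [(4 2 4; 2 0 -2)], sign=-1
B: triangle coeff Δ(4,2,4) = 1/13860; Σ_t [0,2]: t=0:+1/144 t=1:−1/48 t=2:+1/480 = -17/1440; (3j)²=289/13860 [(4 2 4; 1 0 -1)], sign=+1
I_A²/I_B² = (16/3465)/(289/13860) = 64/289

64/289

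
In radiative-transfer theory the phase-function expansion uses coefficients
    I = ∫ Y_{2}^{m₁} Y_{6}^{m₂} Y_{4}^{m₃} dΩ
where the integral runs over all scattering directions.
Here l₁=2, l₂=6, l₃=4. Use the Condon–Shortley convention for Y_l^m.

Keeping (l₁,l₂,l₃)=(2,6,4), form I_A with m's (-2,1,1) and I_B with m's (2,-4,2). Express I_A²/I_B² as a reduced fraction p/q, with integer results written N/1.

1/6

Shared (l₁,l₂,l₃)=(2,6,4): N and (l;000)² cancel in I_A²/I_B².
A: Δ = 4!·0!·8!/13! = 1/6435; Racah Σ t=4..4: t=4:+1/17280 = 1/17280; ⇒ 3j(2 6 4; -2 1 1)² = 7/1287, sgn -1
B: Δ = 4!·0!·8!/13! = 1/6435; Racah Σ t=0..0: t=0:+1/34560 = 1/34560; ⇒ 3j(2 6 4; 2 -4 2)² = 14/429, sgn +1
I_A²/I_B² = (7/1287)/(14/429) = 1/6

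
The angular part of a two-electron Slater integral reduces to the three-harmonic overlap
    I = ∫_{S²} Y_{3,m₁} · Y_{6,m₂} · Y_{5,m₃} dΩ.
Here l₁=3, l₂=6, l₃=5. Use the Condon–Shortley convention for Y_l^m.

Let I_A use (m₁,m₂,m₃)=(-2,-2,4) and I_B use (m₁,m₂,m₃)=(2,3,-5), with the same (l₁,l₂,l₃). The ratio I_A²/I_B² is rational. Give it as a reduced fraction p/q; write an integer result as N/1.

5/2

Shared (l₁,l₂,l₃)=(3,6,5): N and (l;000)² cancel in I_A²/I_B².
A: Δ = 4!·2!·8!/15! = 1/675675; Racah Σ t=3..4: t=3:−1/60480 t=4:+1/967680 = -1/64512; ⇒ 3j(3 6 5; -2 -2 4)² = 15/1001, sgn +1
B: Δ = 4!·2!·8!/15! = 1/675675; Racah Σ t=1..1: t=1:−1/483840 = -1/483840; ⇒ 3j(3 6 5; 2 3 -5)² = 6/1001, sgn -1
I_A²/I_B² = (15/1001)/(6/1001) = 5/2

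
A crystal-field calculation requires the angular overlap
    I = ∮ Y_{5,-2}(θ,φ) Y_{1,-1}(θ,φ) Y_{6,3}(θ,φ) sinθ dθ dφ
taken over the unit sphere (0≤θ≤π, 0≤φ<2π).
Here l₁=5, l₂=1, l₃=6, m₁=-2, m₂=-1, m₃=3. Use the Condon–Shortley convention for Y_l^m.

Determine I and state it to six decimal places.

-0.245154

Rules hold: Σm=0, L=12 even, 4≤6≤6.
N = 11·3·13 = 429
Δ = 0!·10!·2!/13! = 1/858
Racah Σ t=0..0: t=0:+1/14400 = 1/14400
⇒ 3j(5 1 6; 0 0 0)² = 6/143, sgn +1
Racah Σ t=0..0: t=0:+1/60480 = 1/60480
⇒ 3j(5 1 6; -2 -1 3)² = 6/143, sgn -1
4πI² = N·(3j₀)²·(3jₘ)² = 108/143
I = -1·√(0.755245/4π) = -0.24515397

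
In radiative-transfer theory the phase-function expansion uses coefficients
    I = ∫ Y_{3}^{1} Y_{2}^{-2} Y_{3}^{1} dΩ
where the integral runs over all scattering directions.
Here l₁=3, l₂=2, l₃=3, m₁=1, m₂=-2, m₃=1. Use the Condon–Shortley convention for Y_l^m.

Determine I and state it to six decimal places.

m-sum 0 ✓  L=8 even ✓  1≤3≤5 ✓
Π(2lᵢ+1) = 7×5×7 = 245
triangle coeff Δ(3,2,3) = 1/3780
Σ_t [0,2]: t=0:+1/24 t=1:−1/4 t=2:+1/24 = -1/6
(3j)²=4/105 [(3 2 3; 0 0 0)], sign=+1
Σ_t [0,0]: t=0:+1/16 = 1/16
(3j)²=2/35 [(3 2 3; 1 -2 1)], sign=+1
⇒ 4πI² = 8/15
I = (+1)√(8/15/(4π)) = 0.20601291

0.206013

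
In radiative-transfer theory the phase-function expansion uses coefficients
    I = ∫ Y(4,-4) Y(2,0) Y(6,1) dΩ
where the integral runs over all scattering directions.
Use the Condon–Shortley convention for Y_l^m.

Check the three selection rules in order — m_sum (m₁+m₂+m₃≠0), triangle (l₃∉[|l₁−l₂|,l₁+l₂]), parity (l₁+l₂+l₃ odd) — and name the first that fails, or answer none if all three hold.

m_sum

m₁+m₂+m₃ = -4 + 0 + 1 = -3  ✗
triangle: |4−2|=2 ≤ l₃=6 ≤ 4+2=6
parity: l₁+l₂+l₃ = 12 is even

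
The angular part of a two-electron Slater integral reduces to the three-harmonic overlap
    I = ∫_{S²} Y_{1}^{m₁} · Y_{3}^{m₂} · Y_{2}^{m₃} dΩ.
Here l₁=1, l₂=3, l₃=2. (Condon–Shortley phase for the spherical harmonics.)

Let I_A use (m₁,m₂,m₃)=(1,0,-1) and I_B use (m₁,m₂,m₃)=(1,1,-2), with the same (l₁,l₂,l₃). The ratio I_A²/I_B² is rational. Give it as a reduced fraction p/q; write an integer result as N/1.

l's match ⇒ only the (l;m) 3-j factors differ between A and B.
A: triangle coeff Δ(1,3,2) = 1/105; Σ_t [0,0]: t=0:+1/12 = 1/12; (3j)²=1/35 [(1 3 2; 1 0 -1)], sign=-1
B: triangle coeff Δ(1,3,2) = 1/105; Σ_t [0,0]: t=0:+1/48 = 1/48; (3j)²=1/105 [(1 3 2; 1 1 -2)], sign=+1
I_A²/I_B² = (1/35)/(1/105) = 3/1

3/1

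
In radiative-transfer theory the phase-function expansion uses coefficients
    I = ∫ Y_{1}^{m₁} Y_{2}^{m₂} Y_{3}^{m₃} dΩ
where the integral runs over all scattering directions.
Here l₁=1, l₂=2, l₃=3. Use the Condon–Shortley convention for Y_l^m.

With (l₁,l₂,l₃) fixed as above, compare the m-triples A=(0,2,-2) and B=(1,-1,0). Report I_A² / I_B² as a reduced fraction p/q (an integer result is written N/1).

Same 1,2,3: normalisation and zero-m 3j drop out of the ratio.
A: Δ: 0! 2! 4! / 7! → 1/105; sum: t=0:+1/24 = 1/24; 3j²(1 2 3; 0 2 -2) = Δ·Π!·Σ² = 1/21  (sign -1)
B: Δ: 0! 2! 4! / 7! → 1/105; sum: t=0:+1/12 = 1/12; 3j²(1 2 3; 1 -1 0) = Δ·Π!·Σ² = 1/35  (sign -1)
I_A²/I_B² = (1/21)/(1/35) = 5/3

5/3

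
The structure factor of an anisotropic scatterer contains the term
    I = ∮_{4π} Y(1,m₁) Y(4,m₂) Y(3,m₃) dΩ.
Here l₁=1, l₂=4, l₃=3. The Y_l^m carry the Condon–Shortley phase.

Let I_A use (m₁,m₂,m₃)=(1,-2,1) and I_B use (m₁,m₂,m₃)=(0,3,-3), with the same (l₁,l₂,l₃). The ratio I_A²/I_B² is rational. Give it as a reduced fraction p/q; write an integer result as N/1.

15/7

Shared (l₁,l₂,l₃)=(1,4,3): N and (l;000)² cancel in I_A²/I_B².
A: Δ = 2!·0!·6!/9! = 1/252; Racah Σ t=0..0: t=0:+1/96 = 1/96; ⇒ 3j(1 4 3; 1 -2 1)² = 5/84, sgn +1
B: Δ = 2!·0!·6!/9! = 1/252; Racah Σ t=1..1: t=1:−1/720 = -1/720; ⇒ 3j(1 4 3; 0 3 -3)² = 1/36, sgn -1
I_A²/I_B² = (5/84)/(1/36) = 15/7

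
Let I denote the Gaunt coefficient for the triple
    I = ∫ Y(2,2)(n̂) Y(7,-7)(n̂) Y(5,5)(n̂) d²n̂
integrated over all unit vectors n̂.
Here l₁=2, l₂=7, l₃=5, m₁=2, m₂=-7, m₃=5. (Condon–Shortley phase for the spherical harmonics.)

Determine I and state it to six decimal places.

-0.358536

m-sum 0 ✓  L=14 even ✓  5≤5≤9 ✓
Π(2lᵢ+1) = 5×15×11 = 825
triangle coeff Δ(2,7,5) = 1/15015
Σ_t [2,2]: t=2:+1/57600 = 1/57600
(3j)²=21/715 [(2 7 5; 0 0 0)], sign=-1
Σ_t [0,0]: t=0:+1/87091200 = 1/87091200
(3j)²=1/15 [(2 7 5; 2 -7 5)], sign=+1
⇒ 4πI² = 21/13
I = (-1)√(21/13/(4π)) = -0.35853622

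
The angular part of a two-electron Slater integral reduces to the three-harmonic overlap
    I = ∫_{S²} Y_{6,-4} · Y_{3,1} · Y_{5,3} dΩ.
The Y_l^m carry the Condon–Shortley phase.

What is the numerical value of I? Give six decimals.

Checks pass: Σm=0; 14 even; l₃=5∈[3,9].
(2·6+1)(2·3+1)(2·5+1) = 1001
Δ: 4! 8! 2! / 15! → 1/675675
sum: t=1:−1/8640 t=2:+1/2304 t=3:−1/8640 = 7/34560
3j²(6 3 5; 0 0 0) = Δ·Π!·Σ² = 7/429  (sign -1)
sum: t=2:+1/322560 t=3:−1/30240 t=4:+1/69120 = -1/64512
3j²(6 3 5; -4 1 3) = Δ·Π!·Σ² = 10/1001  (sign -1)
combine: 4πI² = 1001·7/429·10/1001 = 70/429
take √, sign +1: I = 0.11395029

0.113950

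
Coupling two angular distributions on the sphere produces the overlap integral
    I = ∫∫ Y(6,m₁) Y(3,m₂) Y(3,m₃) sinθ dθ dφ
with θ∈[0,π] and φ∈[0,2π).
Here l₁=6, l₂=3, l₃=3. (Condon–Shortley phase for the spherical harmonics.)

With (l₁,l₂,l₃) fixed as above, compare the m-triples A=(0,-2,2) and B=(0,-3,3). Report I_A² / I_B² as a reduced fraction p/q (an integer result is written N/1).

36/1

Same 6,3,3: normalisation and zero-m 3j drop out of the ratio.
A: Δ: 6! 6! 0! / 13! → 1/12012; sum: t=1:−1/14400 = -1/14400; 3j²(6 3 3; 0 -2 2) = Δ·Π!·Σ² = 3/1001  (sign +1)
B: Δ: 6! 6! 0! / 13! → 1/12012; sum: t=0:+1/518400 = 1/518400; 3j²(6 3 3; 0 -3 3) = Δ·Π!·Σ² = 1/12012  (sign +1)
I_A²/I_B² = (3/1001)/(1/12012) = 36/1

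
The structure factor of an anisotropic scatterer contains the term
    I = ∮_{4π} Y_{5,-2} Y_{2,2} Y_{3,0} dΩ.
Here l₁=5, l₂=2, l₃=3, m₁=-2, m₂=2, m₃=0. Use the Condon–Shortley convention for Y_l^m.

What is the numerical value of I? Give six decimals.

Checks pass: Σm=0; 10 even; l₃=3∈[3,7].
(2·5+1)(2·2+1)(2·3+1) = 385
Δ: 4! 6! 0! / 11! → 1/2310
sum: t=2:+1/144 = 1/144
3j²(5 2 3; 0 0 0) = Δ·Π!·Σ² = 10/231  (sign -1)
sum: t=4:+1/864 = 1/864
3j²(5 2 3; -2 2 0) = Δ·Π!·Σ² = 1/66  (sign -1)
combine: 4πI² = 385·10/231·1/66 = 25/99
take √, sign +1: I = 0.14175797

0.141758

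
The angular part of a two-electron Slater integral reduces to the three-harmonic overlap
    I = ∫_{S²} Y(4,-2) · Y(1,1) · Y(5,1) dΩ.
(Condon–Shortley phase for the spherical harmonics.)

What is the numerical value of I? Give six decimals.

-0.120286

Rules hold: Σm=0, L=10 even, 3≤5≤5.
N = 9·3·11 = 297
Δ = 0!·8!·2!/11! = 1/495
Racah Σ t=0..0: t=0:+1/576 = 1/576
⇒ 3j(4 1 5; 0 0 0)² = 5/99, sgn -1
Racah Σ t=0..0: t=0:+1/2880 = 1/2880
⇒ 3j(4 1 5; -2 1 1)² = 2/165, sgn +1
4πI² = N·(3j₀)²·(3jₘ)² = 2/11
I = -1·√(0.181818/4π) = -0.12028562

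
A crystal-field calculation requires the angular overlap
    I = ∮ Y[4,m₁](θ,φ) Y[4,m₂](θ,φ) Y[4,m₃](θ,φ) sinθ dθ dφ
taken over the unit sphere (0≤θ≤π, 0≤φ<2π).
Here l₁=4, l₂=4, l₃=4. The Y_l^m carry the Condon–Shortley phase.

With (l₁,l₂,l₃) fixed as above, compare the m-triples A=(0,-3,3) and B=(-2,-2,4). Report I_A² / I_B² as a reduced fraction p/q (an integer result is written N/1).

7/10

Same 4,4,4: normalisation and zero-m 3j drop out of the ratio.
A: Δ: 4! 4! 4! / 13! → 1/450450; sum: t=0:+1/3456 t=1:−1/864 = -1/1152; 3j²(4 4 4; 0 -3 3) = Δ·Π!·Σ² = 7/286  (sign +1)
B: Δ: 4! 4! 4! / 13! → 1/450450; sum: t=2:+1/2304 = 1/2304; 3j²(4 4 4; -2 -2 4) = Δ·Π!·Σ² = 5/143  (sign +1)
I_A²/I_B² = (7/286)/(5/143) = 7/10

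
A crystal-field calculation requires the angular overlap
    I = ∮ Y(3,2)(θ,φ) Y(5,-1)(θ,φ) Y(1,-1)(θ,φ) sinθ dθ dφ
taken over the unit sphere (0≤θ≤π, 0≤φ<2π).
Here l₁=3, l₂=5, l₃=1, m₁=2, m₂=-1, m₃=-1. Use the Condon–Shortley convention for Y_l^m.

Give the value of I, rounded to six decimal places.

triangle: need 2≤l₃≤8, have 1; I=0

0.000000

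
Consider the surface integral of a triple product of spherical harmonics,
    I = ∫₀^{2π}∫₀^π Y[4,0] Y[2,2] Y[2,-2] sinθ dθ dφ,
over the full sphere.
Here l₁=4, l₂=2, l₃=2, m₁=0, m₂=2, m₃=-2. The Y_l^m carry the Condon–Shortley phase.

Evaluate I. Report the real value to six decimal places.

Rules hold: Σm=0, L=8 even, 2≤2≤6.
N = 9·5·5 = 225
Δ = 4!·4!·0!/9! = 1/630
Racah Σ t=2..2: t=2:+1/16 = 1/16
⇒ 3j(4 2 2; 0 0 0)² = 2/35, sgn +1
Racah Σ t=4..4: t=4:+1/576 = 1/576
⇒ 3j(4 2 2; 0 2 -2)² = 1/630, sgn +1
4πI² = N·(3j₀)²·(3jₘ)² = 1/49
I = +1·√(0.0204082/4π) = 0.04029926

0.040299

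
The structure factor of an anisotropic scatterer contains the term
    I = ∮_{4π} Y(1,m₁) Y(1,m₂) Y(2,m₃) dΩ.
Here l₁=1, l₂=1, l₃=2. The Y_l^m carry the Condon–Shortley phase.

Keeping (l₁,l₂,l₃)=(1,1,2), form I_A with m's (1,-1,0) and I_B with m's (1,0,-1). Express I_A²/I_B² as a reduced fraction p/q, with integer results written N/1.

Same 1,1,2: normalisation and zero-m 3j drop out of the ratio.
A: Δ: 0! 2! 2! / 5! → 1/30; sum: t=0:+1/4 = 1/4; 3j²(1 1 2; 1 -1 0) = Δ·Π!·Σ² = 1/30  (sign +1)
B: Δ: 0! 2! 2! / 5! → 1/30; sum: t=0:+1/2 = 1/2; 3j²(1 1 2; 1 0 -1) = Δ·Π!·Σ² = 1/10  (sign -1)
I_A²/I_B² = (1/30)/(1/10) = 1/3

1/3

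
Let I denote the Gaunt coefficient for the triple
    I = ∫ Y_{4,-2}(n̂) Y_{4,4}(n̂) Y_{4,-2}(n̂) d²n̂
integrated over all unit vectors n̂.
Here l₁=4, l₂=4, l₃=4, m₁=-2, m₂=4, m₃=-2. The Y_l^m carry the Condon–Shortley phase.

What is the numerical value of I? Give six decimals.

0.190983

Rules hold: Σm=0, L=12 even, 0≤4≤8.
N = 9·9·9 = 729
Δ = 4!·4!·4!/13! = 1/450450
Racah Σ t=0..4: t=0:+1/13824 t=1:−1/216 t=2:+1/64 t=3:−1/216 t=4:+1/13824 = 5/768
⇒ 3j(4 4 4; 0 0 0)² = 18/1001, sgn +1
Racah Σ t=4..4: t=4:+1/2304 = 1/2304
⇒ 3j(4 4 4; -2 4 -2)² = 5/143, sgn +1
4πI² = N·(3j₀)²·(3jₘ)² = 65610/143143
I = +1·√(0.458353/4π) = 0.19098314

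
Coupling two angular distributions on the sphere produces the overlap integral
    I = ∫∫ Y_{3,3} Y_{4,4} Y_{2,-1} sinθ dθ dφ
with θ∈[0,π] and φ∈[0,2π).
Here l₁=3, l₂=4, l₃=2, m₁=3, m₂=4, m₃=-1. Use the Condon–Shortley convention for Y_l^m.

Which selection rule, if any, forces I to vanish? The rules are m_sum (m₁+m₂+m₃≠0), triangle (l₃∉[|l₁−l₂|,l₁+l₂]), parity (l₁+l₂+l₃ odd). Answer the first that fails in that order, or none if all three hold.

m_sum

m₁+m₂+m₃ = 3 + 4 − 1 = 6  ✗
triangle: |3−4|=1 ≤ l₃=2 ≤ 3+4=7
parity: l₁+l₂+l₃ = 9 is odd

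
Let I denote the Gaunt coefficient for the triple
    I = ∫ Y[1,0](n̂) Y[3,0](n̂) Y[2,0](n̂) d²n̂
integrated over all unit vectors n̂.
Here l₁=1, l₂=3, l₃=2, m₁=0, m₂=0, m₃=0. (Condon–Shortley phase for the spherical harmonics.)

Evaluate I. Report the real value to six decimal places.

Checks pass: Σm=0; 6 even; l₃=2∈[2,4].
(2·1+1)(2·3+1)(2·2+1) = 105
Δ: 2! 0! 4! / 7! → 1/105
sum: t=1:−1/4 = -1/4
3j²(1 3 2; 0 0 0) = Δ·Π!·Σ² = 3/35  (sign -1)
(m-triple is (0,0,0) — same symbol as above.)
combine: 4πI² = 105·3/35·3/35 = 27/35
take √, sign +1: I = 0.24776670

0.247767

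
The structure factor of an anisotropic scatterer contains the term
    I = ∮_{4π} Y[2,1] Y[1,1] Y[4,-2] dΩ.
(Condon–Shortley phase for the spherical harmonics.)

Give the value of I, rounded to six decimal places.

triangle: need 1≤l₃≤3, have 4; I=0

0.000000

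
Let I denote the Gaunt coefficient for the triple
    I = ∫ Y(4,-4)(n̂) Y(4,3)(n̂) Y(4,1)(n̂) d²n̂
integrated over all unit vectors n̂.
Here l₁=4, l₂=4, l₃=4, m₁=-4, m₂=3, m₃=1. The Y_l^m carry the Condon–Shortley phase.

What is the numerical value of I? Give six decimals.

-0.168431

m-sum 0 ✓  L=12 even ✓  0≤4≤8 ✓
Π(2lᵢ+1) = 9×9×9 = 729
triangle coeff Δ(4,4,4) = 1/450450
Σ_t [0,4]: t=0:+1/13824 t=1:−1/216 t=2:+1/64 t=3:−1/216 t=4:+1/13824 = 5/768
(3j)²=18/1001 [(4 4 4; 0 0 0)], sign=+1
Σ_t [4,4]: t=4:+1/3456 = 1/3456
(3j)²=35/1287 [(4 4 4; -4 3 1)], sign=-1
⇒ 4πI² = 7290/20449
I = (-1)√(7290/20449/(4π)) = -0.16843130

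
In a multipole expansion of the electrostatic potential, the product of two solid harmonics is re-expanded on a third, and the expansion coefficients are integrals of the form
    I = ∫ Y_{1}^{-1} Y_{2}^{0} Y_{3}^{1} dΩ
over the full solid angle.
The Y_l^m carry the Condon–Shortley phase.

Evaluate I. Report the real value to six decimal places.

Checks pass: Σm=0; 6 even; l₃=3∈[1,3].
(2·1+1)(2·2+1)(2·3+1) = 105
Δ: 0! 2! 4! / 7! → 1/105
sum: t=0:+1/4 = 1/4
3j²(1 2 3; 0 0 0) = Δ·Π!·Σ² = 3/35  (sign -1)
sum: t=0:+1/8 = 1/8
3j²(1 2 3; -1 0 1) = Δ·Π!·Σ² = 2/35  (sign +1)
combine: 4πI² = 105·3/35·2/35 = 18/35
take √, sign -1: I = -0.20230066

-0.202301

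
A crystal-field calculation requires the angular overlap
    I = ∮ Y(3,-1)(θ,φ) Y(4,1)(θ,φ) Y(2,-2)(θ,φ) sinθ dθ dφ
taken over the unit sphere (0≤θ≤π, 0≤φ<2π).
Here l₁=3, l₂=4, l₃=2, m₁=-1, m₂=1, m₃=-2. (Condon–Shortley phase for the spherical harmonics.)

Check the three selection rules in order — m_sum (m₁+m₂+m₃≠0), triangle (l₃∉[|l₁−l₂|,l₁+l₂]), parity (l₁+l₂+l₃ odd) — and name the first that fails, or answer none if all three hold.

m_sum

m₁+m₂+m₃ = -1 + 1 − 2 = -2  ✗
triangle: |3−4|=1 ≤ l₃=2 ≤ 3+4=7
parity: l₁+l₂+l₃ = 9 is odd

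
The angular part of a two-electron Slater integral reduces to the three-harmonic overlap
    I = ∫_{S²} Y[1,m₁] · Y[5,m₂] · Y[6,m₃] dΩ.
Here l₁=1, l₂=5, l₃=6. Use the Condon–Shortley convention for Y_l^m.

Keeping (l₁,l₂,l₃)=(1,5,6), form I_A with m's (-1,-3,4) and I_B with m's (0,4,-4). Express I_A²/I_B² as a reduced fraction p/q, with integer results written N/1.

9/4

Shared (l₁,l₂,l₃)=(1,5,6): N and (l;000)² cancel in I_A²/I_B².
A: Δ = 0!·2!·10!/13! = 1/858; Racah Σ t=0..0: t=0:+1/161280 = 1/161280; ⇒ 3j(1 5 6; -1 -3 4)² = 15/286, sgn +1
B: Δ = 0!·2!·10!/13! = 1/858; Racah Σ t=0..0: t=0:+1/362880 = 1/362880; ⇒ 3j(1 5 6; 0 4 -4)² = 10/429, sgn +1
I_A²/I_B² = (15/286)/(10/429) = 9/4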